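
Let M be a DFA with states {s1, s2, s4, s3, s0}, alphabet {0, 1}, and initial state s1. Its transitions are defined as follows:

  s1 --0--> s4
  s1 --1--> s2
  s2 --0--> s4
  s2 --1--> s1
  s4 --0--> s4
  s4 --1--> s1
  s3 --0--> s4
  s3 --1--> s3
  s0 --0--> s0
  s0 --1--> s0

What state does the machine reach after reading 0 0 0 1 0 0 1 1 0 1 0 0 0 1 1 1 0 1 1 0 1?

s1

s1 → s4 → s4 → s4 → s1 → s4 → s4 → s1 → s2 → s4 → s1 → s4 → s4 → s4 → s1 → s2 → s1 → s4 → s1 → s2 → s4 → s1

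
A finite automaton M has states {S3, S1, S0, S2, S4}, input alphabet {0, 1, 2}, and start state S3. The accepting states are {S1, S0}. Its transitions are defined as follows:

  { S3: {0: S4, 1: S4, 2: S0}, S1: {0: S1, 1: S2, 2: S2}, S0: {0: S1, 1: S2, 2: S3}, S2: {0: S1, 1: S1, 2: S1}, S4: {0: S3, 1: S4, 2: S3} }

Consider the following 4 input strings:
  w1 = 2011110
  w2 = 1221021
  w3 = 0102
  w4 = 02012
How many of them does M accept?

w1: S3 → S0 → S1 → S2 → S1 → S2 → S1 → S1  → end S1, accepted
w2: S3 → S4 → S3 → S0 → S2 → S1 → S2 → S1  → end S1, accepted
w3: S3 → S4 → S4 → S3 → S0  → end S0, accepted
w4: S3 → S4 → S3 → S4 → S4 → S3  → end S3, rejected

3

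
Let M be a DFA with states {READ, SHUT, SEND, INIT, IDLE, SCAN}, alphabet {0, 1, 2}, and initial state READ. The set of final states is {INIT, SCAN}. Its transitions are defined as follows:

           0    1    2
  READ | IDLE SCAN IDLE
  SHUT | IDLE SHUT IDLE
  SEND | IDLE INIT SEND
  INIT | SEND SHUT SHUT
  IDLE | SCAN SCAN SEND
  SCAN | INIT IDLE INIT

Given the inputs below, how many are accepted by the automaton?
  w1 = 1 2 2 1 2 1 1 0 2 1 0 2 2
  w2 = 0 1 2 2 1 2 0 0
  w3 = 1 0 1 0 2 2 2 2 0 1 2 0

1

w1: Trace: READ -1-> SCAN -2-> INIT -2-> SHUT -1-> SHUT -2-> IDLE -1-> SCAN -1-> IDLE -0-> SCAN -2-> INIT -1-> SHUT -0-> IDLE -2-> SEND -2-> SEND  → end SEND, rejected
w2: Trace: READ -0-> IDLE -1-> SCAN -2-> INIT -2-> SHUT -1-> SHUT -2-> IDLE -0-> SCAN -0-> INIT  → end INIT, accepted
w3: Trace: READ -1-> SCAN -0-> INIT -1-> SHUT -0-> IDLE -2-> SEND -2-> SEND -2-> SEND -2-> SEND -0-> IDLE -1-> SCAN -2-> INIT -0-> SEND  → end SEND, rejected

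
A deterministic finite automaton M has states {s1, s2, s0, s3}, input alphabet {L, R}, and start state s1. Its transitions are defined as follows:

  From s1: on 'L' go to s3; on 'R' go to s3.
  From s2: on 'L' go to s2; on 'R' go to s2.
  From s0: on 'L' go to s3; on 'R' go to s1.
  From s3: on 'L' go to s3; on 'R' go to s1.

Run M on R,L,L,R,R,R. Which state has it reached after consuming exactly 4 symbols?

start at s1
read 'R': s1 → s3
read 'L': s3 → s3
read 'L': s3 → s3
read 'R': s3 → s1
After 4 symbols: s1.

s1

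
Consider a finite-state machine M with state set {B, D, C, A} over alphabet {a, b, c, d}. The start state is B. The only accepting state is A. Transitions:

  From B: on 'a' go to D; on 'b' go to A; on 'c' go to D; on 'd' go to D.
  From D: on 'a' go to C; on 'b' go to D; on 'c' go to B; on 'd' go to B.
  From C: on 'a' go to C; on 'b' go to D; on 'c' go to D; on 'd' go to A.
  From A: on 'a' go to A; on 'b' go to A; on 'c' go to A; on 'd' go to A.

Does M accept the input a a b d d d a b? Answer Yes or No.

B → D → C → D → B → D → B → D → D
End state D is not accepting.

No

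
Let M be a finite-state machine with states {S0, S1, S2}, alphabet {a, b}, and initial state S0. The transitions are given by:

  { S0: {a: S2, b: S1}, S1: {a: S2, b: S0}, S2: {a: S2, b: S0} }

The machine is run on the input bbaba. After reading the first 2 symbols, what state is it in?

Trace: S0 -b-> S1 -b-> S0
After 2 symbols: S0.

S0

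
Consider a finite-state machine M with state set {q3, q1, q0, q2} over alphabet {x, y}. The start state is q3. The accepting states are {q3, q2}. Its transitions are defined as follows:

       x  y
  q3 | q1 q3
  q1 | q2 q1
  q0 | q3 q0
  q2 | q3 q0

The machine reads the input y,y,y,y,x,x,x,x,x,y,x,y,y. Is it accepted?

Yes

q3 → q3 → q3 → q3 → q3 → q1 → q2 → q3 → q1 → q2 → q0 → q3 → q3 → q3
End state q3 is accepting.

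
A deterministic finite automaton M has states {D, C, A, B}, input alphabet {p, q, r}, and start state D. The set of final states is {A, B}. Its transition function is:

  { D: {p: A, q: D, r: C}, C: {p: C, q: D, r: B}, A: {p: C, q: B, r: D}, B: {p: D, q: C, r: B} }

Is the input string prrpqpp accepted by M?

No

start at D
read 'p': D → A
read 'r': A → D
read 'r': D → C
read 'p': C → C
read 'q': C → D
read 'p': D → A
read 'p': A → C
End state C is not accepting.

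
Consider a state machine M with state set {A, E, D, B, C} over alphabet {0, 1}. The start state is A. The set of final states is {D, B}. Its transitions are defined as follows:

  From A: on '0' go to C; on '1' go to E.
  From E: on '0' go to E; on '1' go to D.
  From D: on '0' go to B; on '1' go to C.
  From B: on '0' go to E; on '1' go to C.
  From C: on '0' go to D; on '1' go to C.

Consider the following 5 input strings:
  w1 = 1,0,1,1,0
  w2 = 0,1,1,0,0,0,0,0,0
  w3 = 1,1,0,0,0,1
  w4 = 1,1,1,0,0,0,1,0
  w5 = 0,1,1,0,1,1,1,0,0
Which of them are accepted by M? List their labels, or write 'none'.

w1, w3, w4, w5

w1: Trace: A -1-> E -0-> E -1-> D -1-> C -0-> D  → end D, accepted
w2: Trace: A -0-> C -1-> C -1-> C -0-> D -0-> B -0-> E -0-> E -0-> E -0-> E  → end E, rejected
w3: Trace: A -1-> E -1-> D -0-> B -0-> E -0-> E -1-> D  → end D, accepted
w4: Trace: A -1-> E -1-> D -1-> C -0-> D -0-> B -0-> E -1-> D -0-> B  → end B, accepted
w5: Trace: A -0-> C -1-> C -1-> C -0-> D -1-> C -1-> C -1-> C -0-> D -0-> B  → end B, accepted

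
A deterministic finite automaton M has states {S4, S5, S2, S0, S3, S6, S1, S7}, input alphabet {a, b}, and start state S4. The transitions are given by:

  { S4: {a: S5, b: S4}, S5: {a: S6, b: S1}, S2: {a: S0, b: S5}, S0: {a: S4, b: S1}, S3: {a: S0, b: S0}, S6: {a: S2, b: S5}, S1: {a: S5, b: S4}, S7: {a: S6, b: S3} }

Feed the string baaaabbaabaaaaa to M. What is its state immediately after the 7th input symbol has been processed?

Trace: S4 -b-> S4 -a-> S5 -a-> S6 -a-> S2 -a-> S0 -b-> S1 -b-> S4
After 7 symbols: S4.

S4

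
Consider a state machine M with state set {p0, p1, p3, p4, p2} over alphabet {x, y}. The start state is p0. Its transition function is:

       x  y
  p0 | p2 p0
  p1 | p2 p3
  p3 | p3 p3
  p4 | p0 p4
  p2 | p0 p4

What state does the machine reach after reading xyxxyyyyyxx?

start at p0
read 'x': p0 → p2
read 'y': p2 → p4
read 'x': p4 → p0
read 'x': p0 → p2
read 'y': p2 → p4
read 'y': p4 → p4
read 'y': p4 → p4
read 'y': p4 → p4
read 'y': p4 → p4
read 'x': p4 → p0
read 'x': p0 → p2

p2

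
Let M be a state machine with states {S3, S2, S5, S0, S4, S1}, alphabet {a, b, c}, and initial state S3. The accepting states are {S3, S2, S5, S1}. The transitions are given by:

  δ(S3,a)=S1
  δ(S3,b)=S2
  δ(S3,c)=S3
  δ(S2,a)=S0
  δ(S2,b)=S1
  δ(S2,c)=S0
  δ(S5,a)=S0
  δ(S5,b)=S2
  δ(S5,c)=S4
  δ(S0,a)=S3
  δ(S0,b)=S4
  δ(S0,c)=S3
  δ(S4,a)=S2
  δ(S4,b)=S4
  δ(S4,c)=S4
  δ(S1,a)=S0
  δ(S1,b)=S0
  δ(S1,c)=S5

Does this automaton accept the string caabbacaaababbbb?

Trace: S3 -c-> S3 -a-> S1 -a-> S0 -b-> S4 -b-> S4 -a-> S2 -c-> S0 -a-> S3 -a-> S1 -a-> S0 -b-> S4 -a-> S2 -b-> S1 -b-> S0 -b-> S4 -b-> S4
End state S4 is not accepting.

No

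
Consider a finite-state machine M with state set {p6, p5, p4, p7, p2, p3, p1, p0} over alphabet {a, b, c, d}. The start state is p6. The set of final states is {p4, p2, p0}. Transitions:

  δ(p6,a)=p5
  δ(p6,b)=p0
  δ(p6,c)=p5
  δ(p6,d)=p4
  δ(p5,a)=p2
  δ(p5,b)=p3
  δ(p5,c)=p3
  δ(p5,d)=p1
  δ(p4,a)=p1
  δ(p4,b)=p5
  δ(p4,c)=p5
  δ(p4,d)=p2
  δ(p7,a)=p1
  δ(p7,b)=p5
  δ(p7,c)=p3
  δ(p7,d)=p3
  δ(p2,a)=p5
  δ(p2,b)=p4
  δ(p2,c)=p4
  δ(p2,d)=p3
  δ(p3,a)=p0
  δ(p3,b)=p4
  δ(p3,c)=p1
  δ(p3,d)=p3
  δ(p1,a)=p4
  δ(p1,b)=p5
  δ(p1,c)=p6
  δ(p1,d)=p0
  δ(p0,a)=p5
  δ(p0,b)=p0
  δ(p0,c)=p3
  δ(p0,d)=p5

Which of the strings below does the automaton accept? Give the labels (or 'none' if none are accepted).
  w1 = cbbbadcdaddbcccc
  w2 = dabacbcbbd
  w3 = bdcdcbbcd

w3

w1: p6 → p5 → p3 → p4 → p5 → p2 → p3 → p1 → p0 → p5 → p1 → p0 → p0 → p3 → p1 → p6 → p5  → end p5, rejected
w2: p6 → p4 → p1 → p5 → p2 → p4 → p5 → p3 → p4 → p5 → p1  → end p1, rejected
w3: p6 → p0 → p5 → p3 → p3 → p1 → p5 → p3 → p1 → p0  → end p0, accepted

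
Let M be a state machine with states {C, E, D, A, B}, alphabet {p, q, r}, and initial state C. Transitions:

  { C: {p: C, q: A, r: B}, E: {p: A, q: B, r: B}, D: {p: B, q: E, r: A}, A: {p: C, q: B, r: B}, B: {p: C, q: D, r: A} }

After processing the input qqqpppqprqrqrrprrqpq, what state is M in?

Trace: C -q-> A -q-> B -q-> D -p-> B -p-> C -p-> C -q-> A -p-> C -r-> B -q-> D -r-> A -q-> B -r-> A -r-> B -p-> C -r-> B -r-> A -q-> B -p-> C -q-> A

A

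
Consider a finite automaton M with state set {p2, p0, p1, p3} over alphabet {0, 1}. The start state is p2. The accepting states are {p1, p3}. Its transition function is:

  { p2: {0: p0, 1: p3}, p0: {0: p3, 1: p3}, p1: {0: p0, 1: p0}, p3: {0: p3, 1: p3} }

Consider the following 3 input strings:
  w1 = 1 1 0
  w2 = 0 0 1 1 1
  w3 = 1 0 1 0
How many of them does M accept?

3

w1:
  start at p2
  read '1': p2 → p3
  read '1': p3 → p3
  read '0': p3 → p3
  end p3, accepted
w2:
  start at p2
  read '0': p2 → p0
  read '0': p0 → p3
  read '1': p3 → p3
  read '1': p3 → p3
  read '1': p3 → p3
  end p3, accepted
w3:
  start at p2
  read '1': p2 → p3
  read '0': p3 → p3
  read '1': p3 → p3
  read '0': p3 → p3
  end p3, accepted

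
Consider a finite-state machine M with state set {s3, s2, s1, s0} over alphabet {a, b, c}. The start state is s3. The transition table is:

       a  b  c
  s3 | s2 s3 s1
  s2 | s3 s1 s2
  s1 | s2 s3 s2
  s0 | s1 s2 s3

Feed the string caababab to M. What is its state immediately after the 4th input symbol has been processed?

Trace: s3 -c-> s1 -a-> s2 -a-> s3 -b-> s3
After 4 symbols: s3.

s3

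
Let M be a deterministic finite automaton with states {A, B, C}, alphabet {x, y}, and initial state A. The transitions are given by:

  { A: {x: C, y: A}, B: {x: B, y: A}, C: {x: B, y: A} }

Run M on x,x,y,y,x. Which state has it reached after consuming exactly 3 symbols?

A

Trace: A -x-> C -x-> B -y-> A
After 3 symbols: A.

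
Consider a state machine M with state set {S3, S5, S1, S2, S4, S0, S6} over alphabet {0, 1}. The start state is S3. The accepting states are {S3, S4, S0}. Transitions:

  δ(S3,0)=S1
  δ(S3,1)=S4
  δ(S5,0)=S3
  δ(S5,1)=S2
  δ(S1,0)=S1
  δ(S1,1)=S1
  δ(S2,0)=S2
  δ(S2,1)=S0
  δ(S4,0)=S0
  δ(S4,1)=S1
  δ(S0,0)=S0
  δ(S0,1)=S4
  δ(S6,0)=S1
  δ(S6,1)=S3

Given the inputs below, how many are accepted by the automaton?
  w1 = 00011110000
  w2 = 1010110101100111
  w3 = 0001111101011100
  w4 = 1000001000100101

w1: Trace: S3 -0-> S1 -0-> S1 -0-> S1 -1-> S1 -1-> S1 -1-> S1 -1-> S1 -0-> S1 -0-> S1 -0-> S1 -0-> S1  → end S1, rejected
w2: Trace: S3 -1-> S4 -0-> S0 -1-> S4 -0-> S0 -1-> S4 -1-> S1 -0-> S1 -1-> S1 -0-> S1 -1-> S1 -1-> S1 -0-> S1 -0-> S1 -1-> S1 -1-> S1 -1-> S1  → end S1, rejected
w3: Trace: S3 -0-> S1 -0-> S1 -0-> S1 -1-> S1 -1-> S1 -1-> S1 -1-> S1 -1-> S1 -0-> S1 -1-> S1 -0-> S1 -1-> S1 -1-> S1 -1-> S1 -0-> S1 -0-> S1  → end S1, rejected
w4: Trace: S3 -1-> S4 -0-> S0 -0-> S0 -0-> S0 -0-> S0 -0-> S0 -1-> S4 -0-> S0 -0-> S0 -0-> S0 -1-> S4 -0-> S0 -0-> S0 -1-> S4 -0-> S0 -1-> S4  → end S4, accepted

1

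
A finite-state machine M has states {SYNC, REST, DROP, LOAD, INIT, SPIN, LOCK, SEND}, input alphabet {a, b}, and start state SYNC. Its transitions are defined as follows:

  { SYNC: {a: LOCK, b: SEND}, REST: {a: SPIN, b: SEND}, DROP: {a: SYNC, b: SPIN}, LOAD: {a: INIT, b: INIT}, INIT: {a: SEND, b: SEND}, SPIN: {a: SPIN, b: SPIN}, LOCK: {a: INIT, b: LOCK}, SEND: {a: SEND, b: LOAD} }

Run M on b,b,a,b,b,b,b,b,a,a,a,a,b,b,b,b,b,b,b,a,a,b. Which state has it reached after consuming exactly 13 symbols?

LOAD

SYNC → SEND → LOAD → INIT → SEND → LOAD → INIT → SEND → LOAD → INIT → SEND → SEND → SEND → LOAD
After 13 symbols: LOAD.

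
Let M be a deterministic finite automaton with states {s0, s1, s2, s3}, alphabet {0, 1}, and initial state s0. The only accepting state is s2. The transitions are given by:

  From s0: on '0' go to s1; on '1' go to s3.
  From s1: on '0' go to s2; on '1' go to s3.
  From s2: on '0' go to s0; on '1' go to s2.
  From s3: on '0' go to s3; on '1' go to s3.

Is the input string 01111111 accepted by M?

No

s0 → s1 → s3 → s3 → s3 → s3 → s3 → s3 → s3
End state s3 is not accepting.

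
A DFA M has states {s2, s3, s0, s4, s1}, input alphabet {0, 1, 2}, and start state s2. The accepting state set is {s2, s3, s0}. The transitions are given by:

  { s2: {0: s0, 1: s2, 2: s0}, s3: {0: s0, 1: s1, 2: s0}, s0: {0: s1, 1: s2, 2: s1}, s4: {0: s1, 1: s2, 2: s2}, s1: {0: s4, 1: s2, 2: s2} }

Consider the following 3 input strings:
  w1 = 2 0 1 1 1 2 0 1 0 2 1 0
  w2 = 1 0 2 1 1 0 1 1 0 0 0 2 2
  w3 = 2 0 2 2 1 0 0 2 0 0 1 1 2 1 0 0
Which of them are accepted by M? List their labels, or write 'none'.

w1, w2

w1: s2 → s0 → s1 → s2 → s2 → s2 → s0 → s1 → s2 → s0 → s1 → s2 → s0  → end s0, accepted
w2: s2 → s2 → s0 → s1 → s2 → s2 → s0 → s2 → s2 → s0 → s1 → s4 → s2 → s0  → end s0, accepted
w3: s2 → s0 → s1 → s2 → s0 → s2 → s0 → s1 → s2 → s0 → s1 → s2 → s2 → s0 → s2 → s0 → s1  → end s1, rejected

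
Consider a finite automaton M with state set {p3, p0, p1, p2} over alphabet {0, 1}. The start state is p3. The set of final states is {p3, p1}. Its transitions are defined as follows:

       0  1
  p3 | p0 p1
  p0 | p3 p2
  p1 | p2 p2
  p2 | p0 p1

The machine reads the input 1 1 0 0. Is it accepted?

Yes

start at p3
read '1': p3 → p1
read '1': p1 → p2
read '0': p2 → p0
read '0': p0 → p3
End state p3 is accepting.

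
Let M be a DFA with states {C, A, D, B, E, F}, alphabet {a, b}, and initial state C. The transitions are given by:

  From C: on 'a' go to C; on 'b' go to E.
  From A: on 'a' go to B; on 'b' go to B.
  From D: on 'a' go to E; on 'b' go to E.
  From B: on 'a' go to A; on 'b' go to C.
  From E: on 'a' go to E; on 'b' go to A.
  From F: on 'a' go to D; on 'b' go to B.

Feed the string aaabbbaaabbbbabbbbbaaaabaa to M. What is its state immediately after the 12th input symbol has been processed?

E

start at C
read 'a': C → C
read 'a': C → C
read 'a': C → C
read 'b': C → E
read 'b': E → A
read 'b': A → B
read 'a': B → A
read 'a': A → B
read 'a': B → A
read 'b': A → B
read 'b': B → C
read 'b': C → E
After 12 symbols: E.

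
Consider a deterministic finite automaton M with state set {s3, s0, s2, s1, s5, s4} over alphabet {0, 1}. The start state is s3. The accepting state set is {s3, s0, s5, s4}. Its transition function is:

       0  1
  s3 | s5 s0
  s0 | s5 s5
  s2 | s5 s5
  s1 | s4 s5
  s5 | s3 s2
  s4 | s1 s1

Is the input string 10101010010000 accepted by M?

Trace: s3 -1-> s0 -0-> s5 -1-> s2 -0-> s5 -1-> s2 -0-> s5 -1-> s2 -0-> s5 -0-> s3 -1-> s0 -0-> s5 -0-> s3 -0-> s5 -0-> s3
End state s3 is accepting.

Yes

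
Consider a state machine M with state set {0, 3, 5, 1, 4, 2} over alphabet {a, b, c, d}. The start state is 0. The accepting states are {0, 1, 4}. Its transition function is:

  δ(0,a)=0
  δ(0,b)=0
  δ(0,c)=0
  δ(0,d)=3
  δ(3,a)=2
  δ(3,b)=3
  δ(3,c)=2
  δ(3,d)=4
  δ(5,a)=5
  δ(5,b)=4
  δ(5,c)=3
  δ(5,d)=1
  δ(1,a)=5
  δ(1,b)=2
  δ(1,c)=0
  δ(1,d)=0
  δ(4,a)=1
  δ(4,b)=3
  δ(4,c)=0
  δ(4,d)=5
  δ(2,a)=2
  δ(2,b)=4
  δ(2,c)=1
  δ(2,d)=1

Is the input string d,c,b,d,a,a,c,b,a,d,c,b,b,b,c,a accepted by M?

0 → 3 → 2 → 4 → 5 → 5 → 5 → 3 → 3 → 2 → 1 → 0 → 0 → 0 → 0 → 0 → 0
End state 0 is accepting.

Yes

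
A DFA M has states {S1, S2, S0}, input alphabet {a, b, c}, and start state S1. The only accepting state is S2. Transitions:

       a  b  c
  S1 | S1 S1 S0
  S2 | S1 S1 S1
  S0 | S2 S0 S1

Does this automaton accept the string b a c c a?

start at S1
read 'b': S1 → S1
read 'a': S1 → S1
read 'c': S1 → S0
read 'c': S0 → S1
read 'a': S1 → S1
End state S1 is not accepting.

No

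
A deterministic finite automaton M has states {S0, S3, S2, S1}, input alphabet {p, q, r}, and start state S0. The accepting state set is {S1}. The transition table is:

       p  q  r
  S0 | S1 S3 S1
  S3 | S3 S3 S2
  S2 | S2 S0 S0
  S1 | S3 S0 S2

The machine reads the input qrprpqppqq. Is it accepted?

S0 → S3 → S2 → S2 → S0 → S1 → S0 → S1 → S3 → S3 → S3
End state S3 is not accepting.

No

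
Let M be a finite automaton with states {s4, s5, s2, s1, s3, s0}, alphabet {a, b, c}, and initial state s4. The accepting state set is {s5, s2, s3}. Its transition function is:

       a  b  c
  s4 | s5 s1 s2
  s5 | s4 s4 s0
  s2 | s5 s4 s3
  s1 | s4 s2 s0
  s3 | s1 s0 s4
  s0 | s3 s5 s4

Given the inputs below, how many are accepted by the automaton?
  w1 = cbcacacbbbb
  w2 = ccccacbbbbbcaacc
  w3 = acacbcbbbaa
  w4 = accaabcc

2

w1: s4 → s2 → s4 → s2 → s5 → s0 → s3 → s4 → s1 → s2 → s4 → s1  → end s1, rejected
w2: s4 → s2 → s3 → s4 → s2 → s5 → s0 → s5 → s4 → s1 → s2 → s4 → s2 → s5 → s4 → s2 → s3  → end s3, accepted
w3: s4 → s5 → s0 → s3 → s4 → s1 → s0 → s5 → s4 → s1 → s4 → s5  → end s5, accepted
w4: s4 → s5 → s0 → s4 → s5 → s4 → s1 → s0 → s4  → end s4, rejected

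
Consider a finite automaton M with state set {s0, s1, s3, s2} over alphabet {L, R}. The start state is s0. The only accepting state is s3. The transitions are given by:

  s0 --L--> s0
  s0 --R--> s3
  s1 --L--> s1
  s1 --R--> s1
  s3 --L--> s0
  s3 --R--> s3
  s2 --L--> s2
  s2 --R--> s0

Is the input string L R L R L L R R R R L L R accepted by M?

s0 → s0 → s3 → s0 → s3 → s0 → s0 → s3 → s3 → s3 → s3 → s0 → s0 → s3
End state s3 is accepting.

Yes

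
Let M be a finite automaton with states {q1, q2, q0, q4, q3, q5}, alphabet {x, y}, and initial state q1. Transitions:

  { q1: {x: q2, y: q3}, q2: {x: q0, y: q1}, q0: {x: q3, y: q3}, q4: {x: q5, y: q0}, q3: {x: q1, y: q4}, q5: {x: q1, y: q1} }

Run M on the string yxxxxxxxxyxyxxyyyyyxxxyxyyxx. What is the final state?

Trace: q1 -y-> q3 -x-> q1 -x-> q2 -x-> q0 -x-> q3 -x-> q1 -x-> q2 -x-> q0 -x-> q3 -y-> q4 -x-> q5 -y-> q1 -x-> q2 -x-> q0 -y-> q3 -y-> q4 -y-> q0 -y-> q3 -y-> q4 -x-> q5 -x-> q1 -x-> q2 -y-> q1 -x-> q2 -y-> q1 -y-> q3 -x-> q1 -x-> q2

q2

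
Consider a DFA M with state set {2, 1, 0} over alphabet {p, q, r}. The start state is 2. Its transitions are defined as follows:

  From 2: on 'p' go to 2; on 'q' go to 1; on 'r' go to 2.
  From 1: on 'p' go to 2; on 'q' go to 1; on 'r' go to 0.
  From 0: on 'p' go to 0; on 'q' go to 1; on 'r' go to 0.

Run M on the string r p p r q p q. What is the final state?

1

2 → 2 → 2 → 2 → 2 → 1 → 2 → 1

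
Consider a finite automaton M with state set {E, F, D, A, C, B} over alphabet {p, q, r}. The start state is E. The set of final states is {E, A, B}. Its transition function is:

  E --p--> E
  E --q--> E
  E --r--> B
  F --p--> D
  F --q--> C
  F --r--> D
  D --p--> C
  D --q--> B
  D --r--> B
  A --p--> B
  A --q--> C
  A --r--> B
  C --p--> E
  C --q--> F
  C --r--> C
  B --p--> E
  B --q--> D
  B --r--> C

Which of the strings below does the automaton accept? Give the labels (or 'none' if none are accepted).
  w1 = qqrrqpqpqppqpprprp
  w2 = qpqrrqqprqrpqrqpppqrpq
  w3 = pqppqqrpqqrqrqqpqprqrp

w1:
  start at E
  read 'q': E → E
  read 'q': E → E
  read 'r': E → B
  read 'r': B → C
  read 'q': C → F
  read 'p': F → D
  read 'q': D → B
  read 'p': B → E
  read 'q': E → E
  read 'p': E → E
  read 'p': E → E
  read 'q': E → E
  read 'p': E → E
  read 'p': E → E
  read 'r': E → B
  read 'p': B → E
  read 'r': E → B
  read 'p': B → E
  end E, accepted
w2:
  start at E
  read 'q': E → E
  read 'p': E → E
  read 'q': E → E
  read 'r': E → B
  read 'r': B → C
  read 'q': C → F
  read 'q': F → C
  read 'p': C → E
  read 'r': E → B
  read 'q': B → D
  read 'r': D → B
  read 'p': B → E
  read 'q': E → E
  read 'r': E → B
  read 'q': B → D
  read 'p': D → C
  read 'p': C → E
  read 'p': E → E
  read 'q': E → E
  read 'r': E → B
  read 'p': B → E
  read 'q': E → E
  end E, accepted
w3:
  start at E
  read 'p': E → E
  read 'q': E → E
  read 'p': E → E
  read 'p': E → E
  read 'q': E → E
  read 'q': E → E
  read 'r': E → B
  read 'p': B → E
  read 'q': E → E
  read 'q': E → E
  read 'r': E → B
  read 'q': B → D
  read 'r': D → B
  read 'q': B → D
  read 'q': D → B
  read 'p': B → E
  read 'q': E → E
  read 'p': E → E
  read 'r': E → B
  read 'q': B → D
  read 'r': D → B
  read 'p': B → E
  end E, accepted

w1, w2, w3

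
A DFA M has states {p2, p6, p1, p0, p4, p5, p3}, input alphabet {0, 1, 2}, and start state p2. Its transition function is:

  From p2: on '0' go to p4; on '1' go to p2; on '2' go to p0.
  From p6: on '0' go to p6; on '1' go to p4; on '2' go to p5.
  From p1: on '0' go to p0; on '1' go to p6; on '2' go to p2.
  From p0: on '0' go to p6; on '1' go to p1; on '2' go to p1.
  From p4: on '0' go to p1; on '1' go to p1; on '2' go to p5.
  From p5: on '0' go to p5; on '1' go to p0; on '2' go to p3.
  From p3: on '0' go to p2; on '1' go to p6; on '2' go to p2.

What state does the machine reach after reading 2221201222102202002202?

p0

p2 → p0 → p1 → p2 → p2 → p0 → p6 → p4 → p5 → p3 → p2 → p2 → p4 → p5 → p3 → p2 → p0 → p6 → p6 → p5 → p3 → p2 → p0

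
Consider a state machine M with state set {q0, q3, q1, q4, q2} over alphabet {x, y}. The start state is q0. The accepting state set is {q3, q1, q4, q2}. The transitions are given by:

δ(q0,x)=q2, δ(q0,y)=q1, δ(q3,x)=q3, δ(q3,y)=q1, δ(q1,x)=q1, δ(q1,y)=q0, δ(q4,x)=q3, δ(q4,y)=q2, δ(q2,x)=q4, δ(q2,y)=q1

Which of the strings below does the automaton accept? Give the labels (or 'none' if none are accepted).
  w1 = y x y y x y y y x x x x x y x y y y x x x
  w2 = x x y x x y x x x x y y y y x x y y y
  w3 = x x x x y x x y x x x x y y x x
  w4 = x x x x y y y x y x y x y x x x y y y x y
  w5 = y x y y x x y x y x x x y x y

w1, w3, w5

w1:
  start at q0
  read 'y': q0 → q1
  read 'x': q1 → q1
  read 'y': q1 → q0
  read 'y': q0 → q1
  read 'x': q1 → q1
  read 'y': q1 → q0
  read 'y': q0 → q1
  read 'y': q1 → q0
  read 'x': q0 → q2
  read 'x': q2 → q4
  read 'x': q4 → q3
  read 'x': q3 → q3
  read 'x': q3 → q3
  read 'y': q3 → q1
  read 'x': q1 → q1
  read 'y': q1 → q0
  read 'y': q0 → q1
  read 'y': q1 → q0
  read 'x': q0 → q2
  read 'x': q2 → q4
  read 'x': q4 → q3
  end q3, accepted
w2:
  start at q0
  read 'x': q0 → q2
  read 'x': q2 → q4
  read 'y': q4 → q2
  read 'x': q2 → q4
  read 'x': q4 → q3
  read 'y': q3 → q1
  read 'x': q1 → q1
  read 'x': q1 → q1
  read 'x': q1 → q1
  read 'x': q1 → q1
  read 'y': q1 → q0
  read 'y': q0 → q1
  read 'y': q1 → q0
  read 'y': q0 → q1
  read 'x': q1 → q1
  read 'x': q1 → q1
  read 'y': q1 → q0
  read 'y': q0 → q1
  read 'y': q1 → q0
  end q0, rejected
w3:
  start at q0
  read 'x': q0 → q2
  read 'x': q2 → q4
  read 'x': q4 → q3
  read 'x': q3 → q3
  read 'y': q3 → q1
  read 'x': q1 → q1
  read 'x': q1 → q1
  read 'y': q1 → q0
  read 'x': q0 → q2
  read 'x': q2 → q4
  read 'x': q4 → q3
  read 'x': q3 → q3
  read 'y': q3 → q1
  read 'y': q1 → q0
  read 'x': q0 → q2
  read 'x': q2 → q4
  end q4, accepted
w4:
  start at q0
  read 'x': q0 → q2
  read 'x': q2 → q4
  read 'x': q4 → q3
  read 'x': q3 → q3
  read 'y': q3 → q1
  read 'y': q1 → q0
  read 'y': q0 → q1
  read 'x': q1 → q1
  read 'y': q1 → q0
  read 'x': q0 → q2
  read 'y': q2 → q1
  read 'x': q1 → q1
  read 'y': q1 → q0
  read 'x': q0 → q2
  read 'x': q2 → q4
  read 'x': q4 → q3
  read 'y': q3 → q1
  read 'y': q1 → q0
  read 'y': q0 → q1
  read 'x': q1 → q1
  read 'y': q1 → q0
  end q0, rejected
w5:
  start at q0
  read 'y': q0 → q1
  read 'x': q1 → q1
  read 'y': q1 → q0
  read 'y': q0 → q1
  read 'x': q1 → q1
  read 'x': q1 → q1
  read 'y': q1 → q0
  read 'x': q0 → q2
  read 'y': q2 → q1
  read 'x': q1 → q1
  read 'x': q1 → q1
  read 'x': q1 → q1
  read 'y': q1 → q0
  read 'x': q0 → q2
  read 'y': q2 → q1
  end q1, accepted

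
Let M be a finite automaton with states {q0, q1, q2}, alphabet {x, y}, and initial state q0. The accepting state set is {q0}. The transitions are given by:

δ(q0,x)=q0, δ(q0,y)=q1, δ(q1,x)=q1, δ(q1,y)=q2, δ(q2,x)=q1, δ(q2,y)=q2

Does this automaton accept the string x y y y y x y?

Trace: q0 -x-> q0 -y-> q1 -y-> q2 -y-> q2 -y-> q2 -x-> q1 -y-> q2
End state q2 is not accepting.

No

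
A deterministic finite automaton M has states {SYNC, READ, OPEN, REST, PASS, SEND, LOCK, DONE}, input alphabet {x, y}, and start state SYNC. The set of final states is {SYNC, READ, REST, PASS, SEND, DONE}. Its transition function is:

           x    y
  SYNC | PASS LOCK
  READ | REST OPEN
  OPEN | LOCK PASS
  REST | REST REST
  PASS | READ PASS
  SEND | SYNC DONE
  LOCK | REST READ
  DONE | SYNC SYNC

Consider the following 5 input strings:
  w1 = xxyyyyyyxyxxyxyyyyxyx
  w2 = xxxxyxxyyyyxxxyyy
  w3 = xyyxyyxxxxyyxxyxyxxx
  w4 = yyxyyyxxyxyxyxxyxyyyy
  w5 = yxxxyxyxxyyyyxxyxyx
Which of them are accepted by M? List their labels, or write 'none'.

w1:
  start at SYNC
  read 'x': SYNC → PASS
  read 'x': PASS → READ
  read 'y': READ → OPEN
  read 'y': OPEN → PASS
  read 'y': PASS → PASS
  read 'y': PASS → PASS
  read 'y': PASS → PASS
  read 'y': PASS → PASS
  read 'x': PASS → READ
  read 'y': READ → OPEN
  read 'x': OPEN → LOCK
  read 'x': LOCK → REST
  read 'y': REST → REST
  read 'x': REST → REST
  read 'y': REST → REST
  read 'y': REST → REST
  read 'y': REST → REST
  read 'y': REST → REST
  read 'x': REST → REST
  read 'y': REST → REST
  read 'x': REST → REST
  end REST, accepted
w2:
  start at SYNC
  read 'x': SYNC → PASS
  read 'x': PASS → READ
  read 'x': READ → REST
  read 'x': REST → REST
  read 'y': REST → REST
  read 'x': REST → REST
  read 'x': REST → REST
  read 'y': REST → REST
  read 'y': REST → REST
  read 'y': REST → REST
  read 'y': REST → REST
  read 'x': REST → REST
  read 'x': REST → REST
  read 'x': REST → REST
  read 'y': REST → REST
  read 'y': REST → REST
  read 'y': REST → REST
  end REST, accepted
w3:
  start at SYNC
  read 'x': SYNC → PASS
  read 'y': PASS → PASS
  read 'y': PASS → PASS
  read 'x': PASS → READ
  read 'y': READ → OPEN
  read 'y': OPEN → PASS
  read 'x': PASS → READ
  read 'x': READ → REST
  read 'x': REST → REST
  read 'x': REST → REST
  read 'y': REST → REST
  read 'y': REST → REST
  read 'x': REST → REST
  read 'x': REST → REST
  read 'y': REST → REST
  read 'x': REST → REST
  read 'y': REST → REST
  read 'x': REST → REST
  read 'x': REST → REST
  read 'x': REST → REST
  end REST, accepted
w4:
  start at SYNC
  read 'y': SYNC → LOCK
  read 'y': LOCK → READ
  read 'x': READ → REST
  read 'y': REST → REST
  read 'y': REST → REST
  read 'y': REST → REST
  read 'x': REST → REST
  read 'x': REST → REST
  read 'y': REST → REST
  read 'x': REST → REST
  read 'y': REST → REST
  read 'x': REST → REST
  read 'y': REST → REST
  read 'x': REST → REST
  read 'x': REST → REST
  read 'y': REST → REST
  read 'x': REST → REST
  read 'y': REST → REST
  read 'y': REST → REST
  read 'y': REST → REST
  read 'y': REST → REST
  end REST, accepted
w5:
  start at SYNC
  read 'y': SYNC → LOCK
  read 'x': LOCK → REST
  read 'x': REST → REST
  read 'x': REST → REST
  read 'y': REST → REST
  read 'x': REST → REST
  read 'y': REST → REST
  read 'x': REST → REST
  read 'x': REST → REST
  read 'y': REST → REST
  read 'y': REST → REST
  read 'y': REST → REST
  read 'y': REST → REST
  read 'x': REST → REST
  read 'x': REST → REST
  read 'y': REST → REST
  read 'x': REST → REST
  read 'y': REST → REST
  read 'x': REST → REST
  end REST, accepted

w1, w2, w3, w4, w5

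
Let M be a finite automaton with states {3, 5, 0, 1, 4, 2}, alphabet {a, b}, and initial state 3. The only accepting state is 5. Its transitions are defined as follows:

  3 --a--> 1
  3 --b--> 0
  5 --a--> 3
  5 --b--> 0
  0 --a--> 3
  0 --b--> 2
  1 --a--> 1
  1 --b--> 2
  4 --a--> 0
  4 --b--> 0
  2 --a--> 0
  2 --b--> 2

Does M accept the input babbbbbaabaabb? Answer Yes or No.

No

Trace: 3 -b-> 0 -a-> 3 -b-> 0 -b-> 2 -b-> 2 -b-> 2 -b-> 2 -a-> 0 -a-> 3 -b-> 0 -a-> 3 -a-> 1 -b-> 2 -b-> 2
End state 2 is not accepting.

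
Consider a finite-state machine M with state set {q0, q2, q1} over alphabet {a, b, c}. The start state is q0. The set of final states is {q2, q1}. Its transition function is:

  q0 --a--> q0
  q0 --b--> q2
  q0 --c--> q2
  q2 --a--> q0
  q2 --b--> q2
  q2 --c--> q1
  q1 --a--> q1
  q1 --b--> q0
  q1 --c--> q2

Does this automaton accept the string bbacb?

Yes

Trace: q0 -b-> q2 -b-> q2 -a-> q0 -c-> q2 -b-> q2
End state q2 is accepting.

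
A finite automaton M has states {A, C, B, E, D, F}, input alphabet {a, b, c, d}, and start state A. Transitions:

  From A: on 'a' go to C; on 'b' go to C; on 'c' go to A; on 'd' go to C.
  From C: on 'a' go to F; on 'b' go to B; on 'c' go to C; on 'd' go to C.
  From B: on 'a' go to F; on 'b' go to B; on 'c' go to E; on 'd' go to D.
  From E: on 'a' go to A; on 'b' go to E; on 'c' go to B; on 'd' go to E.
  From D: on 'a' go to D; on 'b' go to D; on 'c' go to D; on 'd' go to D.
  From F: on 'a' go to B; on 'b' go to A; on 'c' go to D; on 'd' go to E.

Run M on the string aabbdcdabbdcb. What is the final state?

A → C → F → A → C → C → C → C → F → A → C → C → C → B

B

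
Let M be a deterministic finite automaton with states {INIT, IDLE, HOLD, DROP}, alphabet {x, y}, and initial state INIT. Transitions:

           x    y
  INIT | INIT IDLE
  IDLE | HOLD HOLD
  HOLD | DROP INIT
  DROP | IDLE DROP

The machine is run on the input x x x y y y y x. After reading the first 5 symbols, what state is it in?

HOLD

Trace: INIT -x-> INIT -x-> INIT -x-> INIT -y-> IDLE -y-> HOLD
After 5 symbols: HOLD.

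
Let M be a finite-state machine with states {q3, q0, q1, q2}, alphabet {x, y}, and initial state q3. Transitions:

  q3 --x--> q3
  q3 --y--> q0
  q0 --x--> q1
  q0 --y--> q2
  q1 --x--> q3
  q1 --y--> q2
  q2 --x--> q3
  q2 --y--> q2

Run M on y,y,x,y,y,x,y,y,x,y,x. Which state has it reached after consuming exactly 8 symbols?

q2

q3 → q0 → q2 → q3 → q0 → q2 → q3 → q0 → q2
After 8 symbols: q2.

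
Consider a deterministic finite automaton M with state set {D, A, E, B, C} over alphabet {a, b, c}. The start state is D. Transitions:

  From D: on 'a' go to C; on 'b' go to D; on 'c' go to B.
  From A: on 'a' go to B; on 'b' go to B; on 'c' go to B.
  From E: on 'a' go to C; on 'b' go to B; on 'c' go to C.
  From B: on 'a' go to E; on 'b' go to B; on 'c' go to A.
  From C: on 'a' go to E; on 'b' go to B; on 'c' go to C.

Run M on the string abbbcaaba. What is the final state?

E

Trace: D -a-> C -b-> B -b-> B -b-> B -c-> A -a-> B -a-> E -b-> B -a-> E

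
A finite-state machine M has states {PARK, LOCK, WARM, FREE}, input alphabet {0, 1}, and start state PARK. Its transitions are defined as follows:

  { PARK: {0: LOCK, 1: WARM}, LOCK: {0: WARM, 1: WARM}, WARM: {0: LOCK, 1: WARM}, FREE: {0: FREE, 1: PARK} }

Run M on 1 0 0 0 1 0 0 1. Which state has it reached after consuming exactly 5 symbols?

WARM

PARK → WARM → LOCK → WARM → LOCK → WARM
After 5 symbols: WARM.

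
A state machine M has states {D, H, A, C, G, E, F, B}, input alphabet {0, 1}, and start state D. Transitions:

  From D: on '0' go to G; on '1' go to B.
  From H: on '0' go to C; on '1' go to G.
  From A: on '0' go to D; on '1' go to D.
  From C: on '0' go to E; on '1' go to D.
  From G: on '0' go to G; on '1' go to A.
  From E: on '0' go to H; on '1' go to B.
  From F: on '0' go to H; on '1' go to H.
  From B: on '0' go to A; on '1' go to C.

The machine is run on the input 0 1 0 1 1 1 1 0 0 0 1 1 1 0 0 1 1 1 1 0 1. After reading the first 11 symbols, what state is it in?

D → G → A → D → B → C → D → B → A → D → G → A
After 11 symbols: A.

A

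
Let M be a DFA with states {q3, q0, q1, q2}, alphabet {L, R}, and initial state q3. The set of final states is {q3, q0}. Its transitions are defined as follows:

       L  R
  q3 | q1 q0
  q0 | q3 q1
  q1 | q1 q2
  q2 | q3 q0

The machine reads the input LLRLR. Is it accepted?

start at q3
read 'L': q3 → q1
read 'L': q1 → q1
read 'R': q1 → q2
read 'L': q2 → q3
read 'R': q3 → q0
End state q0 is accepting.

Yes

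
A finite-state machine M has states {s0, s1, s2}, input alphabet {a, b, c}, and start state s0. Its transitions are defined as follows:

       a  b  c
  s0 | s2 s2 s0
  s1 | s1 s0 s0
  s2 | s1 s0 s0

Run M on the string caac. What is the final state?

s0 → s0 → s2 → s1 → s0

s0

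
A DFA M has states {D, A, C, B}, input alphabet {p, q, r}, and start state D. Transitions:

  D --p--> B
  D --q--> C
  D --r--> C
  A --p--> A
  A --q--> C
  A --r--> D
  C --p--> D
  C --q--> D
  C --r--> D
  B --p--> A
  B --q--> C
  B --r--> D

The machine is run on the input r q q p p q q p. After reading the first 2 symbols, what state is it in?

D

start at D
read 'r': D → C
read 'q': C → D
After 2 symbols: D.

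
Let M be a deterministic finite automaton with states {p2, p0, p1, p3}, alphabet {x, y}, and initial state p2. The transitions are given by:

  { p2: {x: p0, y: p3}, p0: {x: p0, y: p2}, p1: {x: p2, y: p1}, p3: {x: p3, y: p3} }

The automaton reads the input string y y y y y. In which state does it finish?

p3

Trace: p2 -y-> p3 -y-> p3 -y-> p3 -y-> p3 -y-> p3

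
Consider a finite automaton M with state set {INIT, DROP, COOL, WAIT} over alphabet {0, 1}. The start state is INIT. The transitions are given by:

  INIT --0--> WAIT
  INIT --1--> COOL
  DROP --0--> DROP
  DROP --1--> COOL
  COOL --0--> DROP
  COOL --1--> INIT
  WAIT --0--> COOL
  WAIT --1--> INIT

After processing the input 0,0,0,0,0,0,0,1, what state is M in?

COOL

Trace: INIT -0-> WAIT -0-> COOL -0-> DROP -0-> DROP -0-> DROP -0-> DROP -0-> DROP -1-> COOL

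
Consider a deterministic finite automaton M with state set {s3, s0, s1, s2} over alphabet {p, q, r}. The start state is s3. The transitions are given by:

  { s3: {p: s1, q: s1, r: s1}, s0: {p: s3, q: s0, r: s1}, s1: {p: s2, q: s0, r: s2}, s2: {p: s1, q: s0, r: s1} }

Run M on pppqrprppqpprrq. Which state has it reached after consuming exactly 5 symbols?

s1

start at s3
read 'p': s3 → s1
read 'p': s1 → s2
read 'p': s2 → s1
read 'q': s1 → s0
read 'r': s0 → s1
After 5 symbols: s1.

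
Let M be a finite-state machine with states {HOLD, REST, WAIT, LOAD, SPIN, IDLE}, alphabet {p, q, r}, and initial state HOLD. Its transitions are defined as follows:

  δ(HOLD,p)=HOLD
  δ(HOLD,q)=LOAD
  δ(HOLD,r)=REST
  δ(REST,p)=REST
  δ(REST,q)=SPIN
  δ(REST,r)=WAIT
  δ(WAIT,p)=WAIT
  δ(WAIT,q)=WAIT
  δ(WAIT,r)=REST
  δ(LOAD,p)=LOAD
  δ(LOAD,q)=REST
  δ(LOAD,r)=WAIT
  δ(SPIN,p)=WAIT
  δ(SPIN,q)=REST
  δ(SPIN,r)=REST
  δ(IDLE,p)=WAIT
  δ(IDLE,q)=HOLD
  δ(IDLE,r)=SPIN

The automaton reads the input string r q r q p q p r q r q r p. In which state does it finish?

REST

Trace: HOLD -r-> REST -q-> SPIN -r-> REST -q-> SPIN -p-> WAIT -q-> WAIT -p-> WAIT -r-> REST -q-> SPIN -r-> REST -q-> SPIN -r-> REST -p-> REST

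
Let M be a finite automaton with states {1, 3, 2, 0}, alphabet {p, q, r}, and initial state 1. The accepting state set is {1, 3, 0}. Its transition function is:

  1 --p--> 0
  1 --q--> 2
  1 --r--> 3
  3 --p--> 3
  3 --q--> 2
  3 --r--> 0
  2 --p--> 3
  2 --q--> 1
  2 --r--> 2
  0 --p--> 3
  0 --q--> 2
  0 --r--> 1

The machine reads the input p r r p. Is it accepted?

start at 1
read 'p': 1 → 0
read 'r': 0 → 1
read 'r': 1 → 3
read 'p': 3 → 3
End state 3 is accepting.

Yes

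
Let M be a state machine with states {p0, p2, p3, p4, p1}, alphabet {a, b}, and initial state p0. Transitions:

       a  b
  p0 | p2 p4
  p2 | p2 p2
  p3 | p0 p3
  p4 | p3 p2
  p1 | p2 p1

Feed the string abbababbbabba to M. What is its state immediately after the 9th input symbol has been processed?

p2

start at p0
read 'a': p0 → p2
read 'b': p2 → p2
read 'b': p2 → p2
read 'a': p2 → p2
read 'b': p2 → p2
read 'a': p2 → p2
read 'b': p2 → p2
read 'b': p2 → p2
read 'b': p2 → p2
After 9 symbols: p2.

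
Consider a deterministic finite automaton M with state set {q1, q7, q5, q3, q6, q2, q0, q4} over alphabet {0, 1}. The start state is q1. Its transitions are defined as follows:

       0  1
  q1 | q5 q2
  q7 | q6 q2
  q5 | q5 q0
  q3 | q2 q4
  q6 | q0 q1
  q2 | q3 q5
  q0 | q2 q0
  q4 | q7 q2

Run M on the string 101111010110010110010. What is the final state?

q2

q1 → q2 → q3 → q4 → q2 → q5 → q0 → q2 → q5 → q5 → q0 → q0 → q2 → q3 → q4 → q7 → q2 → q5 → q5 → q5 → q0 → q2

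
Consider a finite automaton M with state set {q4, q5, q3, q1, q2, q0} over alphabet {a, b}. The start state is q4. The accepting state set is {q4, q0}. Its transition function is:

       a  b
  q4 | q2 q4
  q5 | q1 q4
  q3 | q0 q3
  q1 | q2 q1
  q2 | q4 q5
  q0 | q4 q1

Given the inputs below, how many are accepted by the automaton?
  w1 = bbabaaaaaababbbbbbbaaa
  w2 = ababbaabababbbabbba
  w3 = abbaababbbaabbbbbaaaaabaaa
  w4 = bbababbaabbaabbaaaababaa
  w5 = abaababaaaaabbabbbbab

1

w1: Trace: q4 -b-> q4 -b-> q4 -a-> q2 -b-> q5 -a-> q1 -a-> q2 -a-> q4 -a-> q2 -a-> q4 -a-> q2 -b-> q5 -a-> q1 -b-> q1 -b-> q1 -b-> q1 -b-> q1 -b-> q1 -b-> q1 -b-> q1 -a-> q2 -a-> q4 -a-> q2  → end q2, rejected
w2: Trace: q4 -a-> q2 -b-> q5 -a-> q1 -b-> q1 -b-> q1 -a-> q2 -a-> q4 -b-> q4 -a-> q2 -b-> q5 -a-> q1 -b-> q1 -b-> q1 -b-> q1 -a-> q2 -b-> q5 -b-> q4 -b-> q4 -a-> q2  → end q2, rejected
w3: Trace: q4 -a-> q2 -b-> q5 -b-> q4 -a-> q2 -a-> q4 -b-> q4 -a-> q2 -b-> q5 -b-> q4 -b-> q4 -a-> q2 -a-> q4 -b-> q4 -b-> q4 -b-> q4 -b-> q4 -b-> q4 -a-> q2 -a-> q4 -a-> q2 -a-> q4 -a-> q2 -b-> q5 -a-> q1 -a-> q2 -a-> q4  → end q4, accepted
w4: Trace: q4 -b-> q4 -b-> q4 -a-> q2 -b-> q5 -a-> q1 -b-> q1 -b-> q1 -a-> q2 -a-> q4 -b-> q4 -b-> q4 -a-> q2 -a-> q4 -b-> q4 -b-> q4 -a-> q2 -a-> q4 -a-> q2 -a-> q4 -b-> q4 -a-> q2 -b-> q5 -a-> q1 -a-> q2  → end q2, rejected
w5: Trace: q4 -a-> q2 -b-> q5 -a-> q1 -a-> q2 -b-> q5 -a-> q1 -b-> q1 -a-> q2 -a-> q4 -a-> q2 -a-> q4 -a-> q2 -b-> q5 -b-> q4 -a-> q2 -b-> q5 -b-> q4 -b-> q4 -b-> q4 -a-> q2 -b-> q5  → end q5, rejected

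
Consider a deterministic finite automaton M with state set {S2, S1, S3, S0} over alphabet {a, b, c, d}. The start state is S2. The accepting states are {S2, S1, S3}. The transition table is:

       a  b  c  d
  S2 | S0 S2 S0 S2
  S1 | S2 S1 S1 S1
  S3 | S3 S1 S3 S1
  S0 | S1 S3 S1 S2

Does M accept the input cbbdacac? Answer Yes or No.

Yes

start at S2
read 'c': S2 → S0
read 'b': S0 → S3
read 'b': S3 → S1
read 'd': S1 → S1
read 'a': S1 → S2
read 'c': S2 → S0
read 'a': S0 → S1
read 'c': S1 → S1
End state S1 is accepting.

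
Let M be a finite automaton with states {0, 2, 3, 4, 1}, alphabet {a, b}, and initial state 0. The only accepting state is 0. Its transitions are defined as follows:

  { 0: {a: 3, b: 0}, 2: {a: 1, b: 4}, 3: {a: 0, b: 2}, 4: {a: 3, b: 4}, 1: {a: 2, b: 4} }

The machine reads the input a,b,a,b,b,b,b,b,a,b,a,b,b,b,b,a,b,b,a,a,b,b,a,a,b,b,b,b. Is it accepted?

start at 0
read 'a': 0 → 3
read 'b': 3 → 2
read 'a': 2 → 1
read 'b': 1 → 4
read 'b': 4 → 4
read 'b': 4 → 4
read 'b': 4 → 4
read 'b': 4 → 4
read 'a': 4 → 3
read 'b': 3 → 2
read 'a': 2 → 1
read 'b': 1 → 4
read 'b': 4 → 4
read 'b': 4 → 4
read 'b': 4 → 4
read 'a': 4 → 3
read 'b': 3 → 2
read 'b': 2 → 4
read 'a': 4 → 3
read 'a': 3 → 0
read 'b': 0 → 0
read 'b': 0 → 0
read 'a': 0 → 3
read 'a': 3 → 0
read 'b': 0 → 0
read 'b': 0 → 0
read 'b': 0 → 0
read 'b': 0 → 0
End state 0 is accepting.

Yes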